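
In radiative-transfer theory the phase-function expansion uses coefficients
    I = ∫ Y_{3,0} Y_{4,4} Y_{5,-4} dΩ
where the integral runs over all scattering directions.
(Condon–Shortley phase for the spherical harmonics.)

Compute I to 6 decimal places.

Checks pass: Σm=0; 12 even; l₃=5∈[1,7].
(2·3+1)(2·4+1)(2·5+1) = 693
Δ: 2! 4! 6! / 13! → 1/180180
sum: t=0:+1/576 t=1:−1/144 t=2:+1/576 = -1/288
3j²(3 4 5; 0 0 0) = Δ·Π!·Σ² = 20/1001  (sign +1)
sum: t=2:+1/8640 = 1/8640
3j²(3 4 5; 0 4 -4) = Δ·Π!·Σ² = 28/715  (sign -1)
combine: 4πI² = 693·20/1001·28/715 = 1008/1859
take √, sign -1: I = -0.20772350

-0.207724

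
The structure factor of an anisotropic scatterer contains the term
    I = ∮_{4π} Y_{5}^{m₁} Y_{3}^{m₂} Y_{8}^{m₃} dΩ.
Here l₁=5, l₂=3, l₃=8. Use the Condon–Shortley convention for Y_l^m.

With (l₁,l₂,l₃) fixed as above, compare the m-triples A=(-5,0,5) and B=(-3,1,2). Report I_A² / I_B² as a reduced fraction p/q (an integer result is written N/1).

286/675

Shared (l₁,l₂,l₃)=(5,3,8): N and (l;000)² cancel in I_A²/I_B².
A: Δ = 0!·10!·6!/17! = 1/136136; Racah Σ t=0..0: t=0:+1/130636800 = 1/130636800; ⇒ 3j(5 3 8; -5 0 5)² = 1/476, sgn -1
B: Δ = 0!·10!·6!/17! = 1/136136; Racah Σ t=0..0: t=0:+1/3870720 = 1/3870720; ⇒ 3j(5 3 8; -3 1 2)² = 675/136136, sgn +1
I_A²/I_B² = (1/476)/(675/136136) = 286/675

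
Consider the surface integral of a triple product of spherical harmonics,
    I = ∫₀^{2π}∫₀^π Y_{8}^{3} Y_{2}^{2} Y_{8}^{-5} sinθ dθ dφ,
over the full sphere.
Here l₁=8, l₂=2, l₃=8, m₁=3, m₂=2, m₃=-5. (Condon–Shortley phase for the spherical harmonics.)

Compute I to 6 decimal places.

0.151411

Rules hold: Σm=0, L=18 even, 6≤8≤10.
N = 17·5·17 = 1445
Δ = 2!·14!·2!/19! = 1/348840
Racah Σ t=0..2: t=0:+1/116121600 t=1:−1/25401600 t=2:+1/116121600 = -1/45158400
⇒ 3j(8 2 8; 0 0 0)² = 24/1615, sgn -1
Racah Σ t=2..2: t=2:+1/958003200 = 1/958003200
⇒ 3j(8 2 8; 3 2 -5)² = 13/969, sgn -1
4πI² = N·(3j₀)²·(3jₘ)² = 104/361
I = +1·√(0.288089/4π) = 0.15141125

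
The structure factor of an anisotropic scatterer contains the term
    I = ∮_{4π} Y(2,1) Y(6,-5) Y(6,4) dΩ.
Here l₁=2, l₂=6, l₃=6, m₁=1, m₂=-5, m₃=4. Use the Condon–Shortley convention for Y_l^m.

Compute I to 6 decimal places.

-0.197649

Checks pass: Σm=0; 14 even; l₃=6∈[4,8].
(2·2+1)(2·6+1)(2·6+1) = 845
Δ: 2! 2! 10! / 15! → 1/90090
sum: t=0:+1/69120 t=1:−1/14400 t=2:+1/69120 = -7/172800
3j²(2 6 6; 0 0 0) = Δ·Π!·Σ² = 14/715  (sign -1)
sum: t=0:+1/725760 t=1:−1/7257600 = 1/806400
3j²(2 6 6; 1 -5 4) = Δ·Π!·Σ² = 27/910  (sign +1)
combine: 4πI² = 845·14/715·27/910 = 27/55
take √, sign -1: I = -0.19764945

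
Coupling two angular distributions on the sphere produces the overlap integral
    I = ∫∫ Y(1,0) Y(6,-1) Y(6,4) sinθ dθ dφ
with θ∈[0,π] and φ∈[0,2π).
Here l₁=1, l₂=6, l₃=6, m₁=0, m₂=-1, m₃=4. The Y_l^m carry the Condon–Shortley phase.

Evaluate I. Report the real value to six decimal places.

0.000000

Σmᵢ = 3 ≠ 0, so the φ-integral vanishes; I = 0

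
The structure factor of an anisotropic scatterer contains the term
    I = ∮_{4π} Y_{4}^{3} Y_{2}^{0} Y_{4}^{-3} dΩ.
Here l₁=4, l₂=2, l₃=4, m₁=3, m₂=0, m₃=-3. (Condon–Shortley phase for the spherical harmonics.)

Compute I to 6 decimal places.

0.057344

m-sum 0 ✓  L=10 even ✓  2≤4≤6 ✓
Π(2lᵢ+1) = 9×5×9 = 405
triangle coeff Δ(4,2,4) = 1/13860
Σ_t [0,2]: t=0:+1/192 t=1:−1/36 t=2:+1/192 = -5/288
(3j)²=20/693 [(4 2 4; 0 0 0)], sign=-1
Σ_t [0,1]: t=0:+1/480 t=1:−1/720 = 1/1440
(3j)²=7/1980 [(4 2 4; 3 0 -3)], sign=-1
⇒ 4πI² = 5/121
I = (+1)√(5/121/(4π)) = 0.05734392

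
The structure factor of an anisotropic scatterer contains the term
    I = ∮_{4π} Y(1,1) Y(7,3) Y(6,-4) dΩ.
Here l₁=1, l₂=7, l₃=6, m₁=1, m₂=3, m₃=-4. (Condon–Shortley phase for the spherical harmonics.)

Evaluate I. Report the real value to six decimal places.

-0.085707

m-sum 0 ✓  L=14 even ✓  6≤6≤8 ✓
Π(2lᵢ+1) = 3×15×13 = 585
triangle coeff Δ(1,7,6) = 1/1365
Σ_t [1,1]: t=1:−1/518400 = -1/518400
(3j)²=7/195 [(1 7 6; 0 0 0)], sign=-1
Σ_t [0,0]: t=0:+1/14515200 = 1/14515200
(3j)²=2/455 [(1 7 6; 1 3 -4)], sign=+1
⇒ 4πI² = 6/65
I = (-1)√(6/65/(4π)) = -0.08570655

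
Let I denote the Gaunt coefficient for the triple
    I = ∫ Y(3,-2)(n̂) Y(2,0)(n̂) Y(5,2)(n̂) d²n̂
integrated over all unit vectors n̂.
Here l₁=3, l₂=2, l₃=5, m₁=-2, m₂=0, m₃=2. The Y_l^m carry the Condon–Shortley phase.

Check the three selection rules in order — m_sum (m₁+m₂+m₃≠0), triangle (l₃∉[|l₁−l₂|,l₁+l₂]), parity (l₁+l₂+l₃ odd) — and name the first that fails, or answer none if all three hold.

azimuthal sum: -2 + 0 + 2 = 0  ✓
1 ≤ 5 ≤ 5 (triangle on l)  ✓
L = 3 + 2 + 5 = 10 (even)  ✓

none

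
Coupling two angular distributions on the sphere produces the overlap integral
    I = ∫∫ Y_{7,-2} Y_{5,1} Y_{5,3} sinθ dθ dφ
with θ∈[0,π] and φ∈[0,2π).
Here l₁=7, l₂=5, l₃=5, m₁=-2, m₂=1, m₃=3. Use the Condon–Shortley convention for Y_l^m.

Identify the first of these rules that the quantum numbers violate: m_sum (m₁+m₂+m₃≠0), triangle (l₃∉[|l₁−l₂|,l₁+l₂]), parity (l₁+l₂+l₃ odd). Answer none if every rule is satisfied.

azimuthal sum: -2 + 1 + 3 = 2  ✗
2 ≤ 5 ≤ 12 (triangle on l)
L = 7 + 5 + 5 = 17 (odd)

m_sum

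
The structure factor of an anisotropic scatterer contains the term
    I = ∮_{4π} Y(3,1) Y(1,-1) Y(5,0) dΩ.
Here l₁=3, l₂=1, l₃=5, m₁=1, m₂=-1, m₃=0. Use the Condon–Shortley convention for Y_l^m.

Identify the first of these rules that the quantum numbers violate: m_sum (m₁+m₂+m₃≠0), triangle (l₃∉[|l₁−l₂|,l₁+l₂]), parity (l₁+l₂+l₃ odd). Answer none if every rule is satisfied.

m₁+m₂+m₃ = 1 − 1 + 0 = 0  ✓
triangle: |3−1|=2 ≤ l₃=5 ≤ 3+1=4  ✗
parity: l₁+l₂+l₃ = 9 is odd

triangle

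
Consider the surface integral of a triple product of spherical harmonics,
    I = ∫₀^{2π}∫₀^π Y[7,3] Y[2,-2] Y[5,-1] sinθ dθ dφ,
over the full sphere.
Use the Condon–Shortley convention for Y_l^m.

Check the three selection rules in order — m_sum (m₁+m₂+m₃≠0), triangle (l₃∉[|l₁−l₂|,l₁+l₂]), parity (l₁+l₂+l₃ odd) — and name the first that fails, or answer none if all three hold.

none

Σmᵢ = 0  ✓
l₃∈[|l₁−l₂|,l₁+l₂]=[5,9], have l₃=5  ✓
Σlᵢ = 14 ⇒ even  ✓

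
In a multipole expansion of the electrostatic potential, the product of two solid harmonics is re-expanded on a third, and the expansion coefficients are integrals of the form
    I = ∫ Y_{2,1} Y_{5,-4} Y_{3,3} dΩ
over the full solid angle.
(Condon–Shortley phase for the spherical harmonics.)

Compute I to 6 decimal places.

0.219610

m-sum 0 ✓  L=10 even ✓  3≤3≤7 ✓
Π(2lᵢ+1) = 5×11×7 = 385
triangle coeff Δ(2,5,3) = 1/2310
Σ_t [2,2]: t=2:+1/144 = 1/144
(3j)²=10/231 [(2 5 3; 0 0 0)], sign=-1
Σ_t [1,1]: t=1:−1/4320 = -1/4320
(3j)²=2/55 [(2 5 3; 1 -4 3)], sign=-1
⇒ 4πI² = 20/33
I = (+1)√(20/33/(4π)) = 0.21961050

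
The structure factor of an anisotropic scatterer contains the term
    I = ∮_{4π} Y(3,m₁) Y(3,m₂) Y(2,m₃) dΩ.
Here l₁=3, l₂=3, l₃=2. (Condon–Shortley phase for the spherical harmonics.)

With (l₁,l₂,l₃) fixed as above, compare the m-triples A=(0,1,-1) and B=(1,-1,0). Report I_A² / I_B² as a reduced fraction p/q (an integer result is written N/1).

2/9

l's match ⇒ only the (l;m) 3-j factors differ between A and B.
A: triangle coeff Δ(3,3,2) = 1/3780; Σ_t [2,3]: t=2:+1/8 t=3:−1/12 = 1/24; (3j)²=1/210 [(3 3 2; 0 1 -1)], sign=-1
B: triangle coeff Δ(3,3,2) = 1/3780; Σ_t [0,2]: t=0:+1/96 t=1:−1/6 t=2:+1/16 = -3/32; (3j)²=3/140 [(3 3 2; 1 -1 0)], sign=-1
I_A²/I_B² = (1/210)/(3/140) = 2/9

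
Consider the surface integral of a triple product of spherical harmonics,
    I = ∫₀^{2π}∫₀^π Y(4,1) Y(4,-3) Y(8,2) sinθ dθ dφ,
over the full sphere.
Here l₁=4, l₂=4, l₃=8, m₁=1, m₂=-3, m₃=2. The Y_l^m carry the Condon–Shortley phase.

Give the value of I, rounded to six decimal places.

0.089867

Rules hold: Σm=0, L=16 even, 0≤8≤8.
N = 9·9·17 = 1377
Δ = 0!·8!·8!/17! = 1/218790
Racah Σ t=0..0: t=0:+1/331776 = 1/331776
⇒ 3j(4 4 8; 0 0 0)² = 490/21879, sgn +1
Racah Σ t=0..0: t=0:+1/3628800 = 1/3628800
⇒ 3j(4 4 8; 1 -3 2)² = 8/2431, sgn +1
4πI² = N·(3j₀)²·(3jₘ)² = 35280/347633
I = +1·√(0.101486/4π) = 0.08986671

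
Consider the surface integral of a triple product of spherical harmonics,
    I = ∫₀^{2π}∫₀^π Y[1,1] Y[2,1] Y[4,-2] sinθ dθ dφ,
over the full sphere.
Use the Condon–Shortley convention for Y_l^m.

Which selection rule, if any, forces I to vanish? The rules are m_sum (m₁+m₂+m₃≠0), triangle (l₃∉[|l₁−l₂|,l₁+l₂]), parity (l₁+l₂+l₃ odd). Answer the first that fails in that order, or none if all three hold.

triangle

m₁+m₂+m₃ = 1 + 1 − 2 = 0  ✓
triangle: |1−2|=1 ≤ l₃=4 ≤ 1+2=3  ✗
parity: l₁+l₂+l₃ = 7 is odd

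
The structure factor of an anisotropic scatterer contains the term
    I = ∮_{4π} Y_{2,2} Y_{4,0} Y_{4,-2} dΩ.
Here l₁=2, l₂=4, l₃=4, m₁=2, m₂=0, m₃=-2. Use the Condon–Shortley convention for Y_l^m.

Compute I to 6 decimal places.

Rules hold: Σm=0, L=10 even, 2≤4≤6.
N = 5·9·9 = 405
Δ = 2!·2!·6!/11! = 1/13860
Racah Σ t=0..2: t=0:+1/192 t=1:−1/36 t=2:+1/192 = -5/288
⇒ 3j(2 4 4; 0 0 0)² = 20/693, sgn -1
Racah Σ t=0..0: t=0:+1/192 = 1/192
⇒ 3j(2 4 4; 2 0 -2)² = 3/77, sgn +1
4πI² = N·(3j₀)²·(3jₘ)² = 2700/5929
I = -1·√(0.455389/4π) = -0.19036462

-0.190365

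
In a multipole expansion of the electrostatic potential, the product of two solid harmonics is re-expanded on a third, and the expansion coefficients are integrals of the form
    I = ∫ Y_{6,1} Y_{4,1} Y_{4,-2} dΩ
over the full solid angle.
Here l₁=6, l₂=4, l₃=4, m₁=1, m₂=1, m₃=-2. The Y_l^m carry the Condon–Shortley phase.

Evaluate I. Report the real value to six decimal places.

Checks pass: Σm=0; 14 even; l₃=4∈[2,10].
(2·6+1)(2·4+1)(2·4+1) = 1053
Δ: 6! 6! 2! / 15! → 1/1261260
sum: t=2:+1/4608 t=3:−1/1296 t=4:+1/4608 = -7/20736
3j²(6 4 4; 0 0 0) = Δ·Π!·Σ² = 20/1287  (sign -1)
sum: t=3:−1/3456 t=4:+1/5760 t=5:−1/172800 = -7/57600
3j²(6 4 4; 1 1 -2) = Δ·Π!·Σ² = 21/2860  (sign -1)
combine: 4πI² = 1053·20/1287·21/2860 = 189/1573
take √, sign +1: I = 0.09778261

0.097783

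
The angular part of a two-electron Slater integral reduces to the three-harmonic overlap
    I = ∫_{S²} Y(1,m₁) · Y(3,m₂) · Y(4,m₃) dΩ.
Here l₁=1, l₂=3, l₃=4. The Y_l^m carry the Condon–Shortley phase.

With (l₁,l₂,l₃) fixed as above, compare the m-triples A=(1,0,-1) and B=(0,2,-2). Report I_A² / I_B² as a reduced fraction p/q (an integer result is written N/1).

Same 1,3,4: normalisation and zero-m 3j drop out of the ratio.
A: Δ: 0! 2! 6! / 9! → 1/252; sum: t=0:+1/72 = 1/72; 3j²(1 3 4; 1 0 -1) = Δ·Π!·Σ² = 5/126  (sign -1)
B: Δ: 0! 2! 6! / 9! → 1/252; sum: t=0:+1/120 = 1/120; 3j²(1 3 4; 0 2 -2) = Δ·Π!·Σ² = 1/21  (sign +1)
I_A²/I_B² = (5/126)/(1/21) = 5/6

5/6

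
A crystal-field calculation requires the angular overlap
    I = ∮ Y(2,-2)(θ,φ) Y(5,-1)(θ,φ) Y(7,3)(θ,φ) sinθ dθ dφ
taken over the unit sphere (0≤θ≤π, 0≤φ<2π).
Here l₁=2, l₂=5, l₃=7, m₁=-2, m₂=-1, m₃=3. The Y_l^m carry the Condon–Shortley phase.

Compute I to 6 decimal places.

Checks pass: Σm=0; 14 even; l₃=7∈[3,7].
(2·2+1)(2·5+1)(2·7+1) = 825
Δ: 0! 4! 10! / 15! → 1/15015
sum: t=0:+1/57600 = 1/57600
3j²(2 5 7; 0 0 0) = Δ·Π!·Σ² = 21/715  (sign -1)
sum: t=0:+1/414720 = 1/414720
3j²(2 5 7; -2 -1 3) = Δ·Π!·Σ² = 2/143  (sign +1)
combine: 4πI² = 825·21/715·2/143 = 630/1859
take √, sign -1: I = -0.16421985

-0.164220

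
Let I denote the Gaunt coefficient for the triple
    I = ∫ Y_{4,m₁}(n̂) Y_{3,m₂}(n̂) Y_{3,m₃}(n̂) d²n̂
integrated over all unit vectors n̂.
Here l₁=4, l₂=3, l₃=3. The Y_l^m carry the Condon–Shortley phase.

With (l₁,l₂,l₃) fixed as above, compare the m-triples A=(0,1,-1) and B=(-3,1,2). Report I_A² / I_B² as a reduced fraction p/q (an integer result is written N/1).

1/14

l's match ⇒ only the (l;m) 3-j factors differ between A and B.
A: triangle coeff Δ(4,3,3) = 1/34650; Σ_t [2,4]: t=2:+1/32 t=3:−1/36 t=4:+1/1152 = 5/1152; (3j)²=1/1386 [(4 3 3; 0 1 -1)], sign=+1
B: triangle coeff Δ(4,3,3) = 1/34650; Σ_t [3,4]: t=3:−1/144 t=4:+1/288 = -1/288; (3j)²=1/99 [(4 3 3; -3 1 2)], sign=+1
I_A²/I_B² = (1/1386)/(1/99) = 1/14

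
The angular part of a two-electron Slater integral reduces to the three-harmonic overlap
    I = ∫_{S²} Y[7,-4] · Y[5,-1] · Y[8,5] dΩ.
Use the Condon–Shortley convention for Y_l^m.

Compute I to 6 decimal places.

Checks pass: Σm=0; 20 even; l₃=8∈[2,12].
(2·7+1)(2·5+1)(2·8+1) = 2805
Δ: 4! 10! 6! / 21! → 1/814773960
sum: t=0:+1/87091200 t=1:−1/4976640 t=2:+1/2073600 t=3:−1/4976640 t=4:+1/87091200 = 1/9676800
3j²(7 5 8; 0 0 0) = Δ·Π!·Σ² = 360/46189  (sign +1)
sum: t=1:−1/783820800 t=2:+1/69672960 t=3:−1/58060800 t=4:+1/522547200 = -1/447897600
3j²(7 5 8; -4 -1 5) = Δ·Π!·Σ² = 11/11628  (sign +1)
combine: 4πI² = 2805·360/46189·11/11628 = 1650/79781
take √, sign +1: I = 0.04056835

0.040568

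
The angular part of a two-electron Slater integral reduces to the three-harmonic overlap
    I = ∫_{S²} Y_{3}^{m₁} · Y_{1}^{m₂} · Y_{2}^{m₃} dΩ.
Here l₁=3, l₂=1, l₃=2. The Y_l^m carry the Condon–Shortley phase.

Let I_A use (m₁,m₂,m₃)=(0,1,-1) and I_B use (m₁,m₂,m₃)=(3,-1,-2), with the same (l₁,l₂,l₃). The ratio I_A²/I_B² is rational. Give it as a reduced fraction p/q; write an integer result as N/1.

1/5

Shared (l₁,l₂,l₃)=(3,1,2): N and (l;000)² cancel in I_A²/I_B².
A: Δ = 2!·4!·0!/7! = 1/105; Racah Σ t=2..2: t=2:+1/12 = 1/12; ⇒ 3j(3 1 2; 0 1 -1)² = 1/35, sgn -1
B: Δ = 2!·4!·0!/7! = 1/105; Racah Σ t=0..0: t=0:+1/48 = 1/48; ⇒ 3j(3 1 2; 3 -1 -2)² = 1/7, sgn +1
I_A²/I_B² = (1/35)/(1/7) = 1/5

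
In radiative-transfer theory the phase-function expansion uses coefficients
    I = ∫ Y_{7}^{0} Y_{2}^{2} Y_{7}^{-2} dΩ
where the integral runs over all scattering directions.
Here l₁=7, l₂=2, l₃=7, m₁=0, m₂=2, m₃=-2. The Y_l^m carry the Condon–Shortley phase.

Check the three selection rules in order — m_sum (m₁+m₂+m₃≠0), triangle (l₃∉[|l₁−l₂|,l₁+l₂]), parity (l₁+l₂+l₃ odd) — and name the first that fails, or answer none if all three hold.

Σmᵢ = 0  ✓
l₃∈[|l₁−l₂|,l₁+l₂]=[5,9], have l₃=7  ✓
Σlᵢ = 16 ⇒ even  ✓

none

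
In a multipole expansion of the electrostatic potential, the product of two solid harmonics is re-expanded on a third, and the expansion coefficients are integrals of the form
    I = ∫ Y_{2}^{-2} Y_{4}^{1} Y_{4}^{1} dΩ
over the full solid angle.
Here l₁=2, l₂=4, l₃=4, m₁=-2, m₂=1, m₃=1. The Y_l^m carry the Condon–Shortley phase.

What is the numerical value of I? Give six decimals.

Rules hold: Σm=0, L=10 even, 2≤4≤6.
N = 5·9·9 = 405
Δ = 2!·2!·6!/11! = 1/13860
Racah Σ t=0..2: t=0:+1/192 t=1:−1/36 t=2:+1/192 = -5/288
⇒ 3j(2 4 4; 0 0 0)² = 20/693, sgn -1
Racah Σ t=2..2: t=2:+1/144 = 1/144
⇒ 3j(2 4 4; -2 1 1)² = 10/231, sgn -1
4πI² = N·(3j₀)²·(3jₘ)² = 3000/5929
I = +1·√(0.505988/4π) = 0.20066192

0.200662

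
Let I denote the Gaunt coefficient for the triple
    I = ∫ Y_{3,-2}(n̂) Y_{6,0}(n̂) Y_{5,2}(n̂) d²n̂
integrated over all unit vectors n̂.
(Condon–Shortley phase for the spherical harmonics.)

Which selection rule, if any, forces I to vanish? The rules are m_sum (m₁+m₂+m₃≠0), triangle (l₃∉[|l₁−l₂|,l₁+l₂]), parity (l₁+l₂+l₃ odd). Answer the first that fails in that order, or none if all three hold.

azimuthal sum: -2 + 0 + 2 = 0  ✓
3 ≤ 5 ≤ 9 (triangle on l)  ✓
L = 3 + 6 + 5 = 14 (even)  ✓

none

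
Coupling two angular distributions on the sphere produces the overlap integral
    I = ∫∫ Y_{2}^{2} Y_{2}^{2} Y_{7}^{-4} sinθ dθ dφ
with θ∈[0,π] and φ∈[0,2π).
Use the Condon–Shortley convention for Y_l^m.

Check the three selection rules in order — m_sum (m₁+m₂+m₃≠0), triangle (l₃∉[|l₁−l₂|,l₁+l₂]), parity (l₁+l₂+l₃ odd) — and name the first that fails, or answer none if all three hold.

triangle

m₁+m₂+m₃ = 2 + 2 − 4 = 0  ✓
triangle: |2−2|=0 ≤ l₃=7 ≤ 2+2=4  ✗
parity: l₁+l₂+l₃ = 11 is odd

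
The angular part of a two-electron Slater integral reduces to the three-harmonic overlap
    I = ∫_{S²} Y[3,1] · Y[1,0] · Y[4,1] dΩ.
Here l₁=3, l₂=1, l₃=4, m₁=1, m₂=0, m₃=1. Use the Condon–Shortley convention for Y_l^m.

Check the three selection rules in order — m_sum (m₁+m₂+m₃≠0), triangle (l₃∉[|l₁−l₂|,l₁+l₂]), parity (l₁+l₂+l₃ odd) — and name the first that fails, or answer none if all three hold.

m_sum

azimuthal sum: 1 + 0 + 1 = 2  ✗
2 ≤ 4 ≤ 4 (triangle on l)
L = 3 + 1 + 4 = 8 (even)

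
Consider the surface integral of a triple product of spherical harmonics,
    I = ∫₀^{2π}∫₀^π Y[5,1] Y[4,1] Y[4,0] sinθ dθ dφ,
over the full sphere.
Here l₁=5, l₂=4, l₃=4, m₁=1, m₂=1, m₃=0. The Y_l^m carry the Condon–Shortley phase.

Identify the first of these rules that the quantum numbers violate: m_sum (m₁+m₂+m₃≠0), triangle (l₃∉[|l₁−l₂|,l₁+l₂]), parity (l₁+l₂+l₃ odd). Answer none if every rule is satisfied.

azimuthal sum: 1 + 1 + 0 = 2  ✗
1 ≤ 4 ≤ 9 (triangle on l)
L = 5 + 4 + 4 = 13 (odd)

m_sum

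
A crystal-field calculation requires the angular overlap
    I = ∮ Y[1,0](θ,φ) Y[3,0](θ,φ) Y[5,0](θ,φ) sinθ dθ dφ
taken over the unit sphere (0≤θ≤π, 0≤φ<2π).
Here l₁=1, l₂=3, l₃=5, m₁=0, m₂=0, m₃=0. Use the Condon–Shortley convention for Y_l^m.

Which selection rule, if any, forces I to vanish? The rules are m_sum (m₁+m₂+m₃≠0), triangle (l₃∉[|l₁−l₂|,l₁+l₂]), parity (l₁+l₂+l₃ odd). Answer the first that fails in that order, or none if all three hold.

triangle

Σmᵢ = 0  ✓
l₃∈[|l₁−l₂|,l₁+l₂]=[2,4], have l₃=5  ✗
Σlᵢ = 9 ⇒ odd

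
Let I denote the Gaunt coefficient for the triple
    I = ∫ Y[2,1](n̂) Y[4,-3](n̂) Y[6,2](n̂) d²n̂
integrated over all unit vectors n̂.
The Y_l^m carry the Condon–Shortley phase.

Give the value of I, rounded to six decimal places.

0.089969

Rules hold: Σm=0, L=12 even, 2≤6≤6.
N = 5·9·13 = 585
Δ = 0!·4!·8!/13! = 1/6435
Racah Σ t=0..0: t=0:+1/2304 = 1/2304
⇒ 3j(2 4 6; 0 0 0)² = 5/143, sgn +1
Racah Σ t=0..0: t=0:+1/30240 = 1/30240
⇒ 3j(2 4 6; 1 -3 2)² = 32/6435, sgn +1
4πI² = N·(3j₀)²·(3jₘ)² = 160/1573
I = +1·√(0.101716/4π) = 0.08996855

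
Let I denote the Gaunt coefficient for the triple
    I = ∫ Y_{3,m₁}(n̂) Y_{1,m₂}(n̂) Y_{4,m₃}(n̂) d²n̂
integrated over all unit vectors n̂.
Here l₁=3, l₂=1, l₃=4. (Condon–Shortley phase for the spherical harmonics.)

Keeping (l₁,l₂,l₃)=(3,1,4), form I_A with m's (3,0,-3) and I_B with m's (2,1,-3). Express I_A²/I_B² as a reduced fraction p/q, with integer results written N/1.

l's match ⇒ only the (l;m) 3-j factors differ between A and B.
A: triangle coeff Δ(3,1,4) = 1/252; Σ_t [0,0]: t=0:+1/720 = 1/720; (3j)²=1/36 [(3 1 4; 3 0 -3)], sign=-1
B: triangle coeff Δ(3,1,4) = 1/252; Σ_t [0,0]: t=0:+1/240 = 1/240; (3j)²=1/12 [(3 1 4; 2 1 -3)], sign=-1
I_A²/I_B² = (1/36)/(1/12) = 1/3

1/3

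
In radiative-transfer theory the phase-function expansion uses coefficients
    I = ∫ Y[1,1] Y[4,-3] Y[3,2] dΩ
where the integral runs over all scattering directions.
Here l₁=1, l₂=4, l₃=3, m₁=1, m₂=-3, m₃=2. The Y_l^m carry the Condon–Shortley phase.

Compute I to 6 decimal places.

Rules hold: Σm=0, L=8 even, 3≤3≤5.
N = 3·9·7 = 189
Δ = 2!·0!·6!/9! = 1/252
Racah Σ t=1..1: t=1:−1/36 = -1/36
⇒ 3j(1 4 3; 0 0 0)² = 4/63, sgn +1
Racah Σ t=0..0: t=0:+1/240 = 1/240
⇒ 3j(1 4 3; 1 -3 2)² = 1/12, sgn -1
4πI² = N·(3j₀)²·(3jₘ)² = 1/1
I = -1·√(1/4π) = -0.28209479

-0.282095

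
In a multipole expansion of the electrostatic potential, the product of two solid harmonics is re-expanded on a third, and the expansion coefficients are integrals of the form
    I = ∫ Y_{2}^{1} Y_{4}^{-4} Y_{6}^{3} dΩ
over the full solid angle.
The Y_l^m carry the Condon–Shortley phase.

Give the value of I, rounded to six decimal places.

-0.047713

Checks pass: Σm=0; 12 even; l₃=6∈[2,6].
(2·2+1)(2·4+1)(2·6+1) = 585
Δ: 0! 4! 8! / 13! → 1/6435
sum: t=0:+1/2304 = 1/2304
3j²(2 4 6; 0 0 0) = Δ·Π!·Σ² = 5/143  (sign +1)
sum: t=0:+1/241920 = 1/241920
3j²(2 4 6; 1 -4 3) = Δ·Π!·Σ² = 1/715  (sign -1)
combine: 4πI² = 585·5/143·1/715 = 45/1573
take √, sign -1: I = -0.04771303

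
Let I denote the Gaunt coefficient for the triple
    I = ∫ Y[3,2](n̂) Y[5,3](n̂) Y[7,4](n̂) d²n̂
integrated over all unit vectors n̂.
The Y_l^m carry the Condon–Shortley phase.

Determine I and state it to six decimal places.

Σmᵢ = 9 ≠ 0, so the φ-integral vanishes; I = 0

0.000000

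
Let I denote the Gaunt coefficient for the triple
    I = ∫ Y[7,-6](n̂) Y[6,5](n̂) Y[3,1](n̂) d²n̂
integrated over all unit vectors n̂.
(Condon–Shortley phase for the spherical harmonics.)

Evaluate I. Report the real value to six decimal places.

-0.034007

Checks pass: Σm=0; 16 even; l₃=3∈[1,13].
(2·7+1)(2·6+1)(2·3+1) = 1365
Δ: 10! 4! 2! / 17! → 1/2042040
sum: t=4:+1/207360 t=5:−1/57600 t=6:+1/207360 = -1/129600
3j²(7 6 3; 0 0 0) = Δ·Π!·Σ² = 168/12155  (sign +1)
sum: t=9:−1/17418240 t=10:+1/21772800 = -1/87091200
3j²(7 6 3; -6 5 1) = Δ·Π!·Σ² = 11/14280  (sign -1)
combine: 4πI² = 1365·168/12155·11/14280 = 21/1445
take √, sign -1: I = -0.03400719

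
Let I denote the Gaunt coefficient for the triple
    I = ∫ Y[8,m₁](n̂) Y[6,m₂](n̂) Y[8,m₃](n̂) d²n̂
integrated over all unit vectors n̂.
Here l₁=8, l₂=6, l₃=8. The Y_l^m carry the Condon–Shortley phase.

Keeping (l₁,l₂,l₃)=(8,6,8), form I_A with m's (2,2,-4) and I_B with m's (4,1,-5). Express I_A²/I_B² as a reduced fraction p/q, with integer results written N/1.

176/117

Same 8,6,8: normalisation and zero-m 3j drop out of the ratio.
A: Δ: 6! 10! 6! / 23! → 1/13742520792; sum: t=2:+1/597196800 t=3:−1/130636800 t=4:+1/185794560 t=5:−1/1567641600 t=6:+1/125411328000 = -11/8957952000; 3j²(8 6 8; 2 2 -4) = Δ·Π!·Σ² = 308/96577  (sign -1)
B: Δ: 6! 10! 6! / 23! → 1/13742520792; sum: t=1:−1/2612736000 t=2:+1/464486400 t=3:−1/627056640 t=4:+1/6270566400 = 1/2985984000; 3j²(8 6 8; 4 1 -5) = Δ·Π!·Σ² = 63/29716  (sign -1)
I_A²/I_B² = (308/96577)/(63/29716) = 176/117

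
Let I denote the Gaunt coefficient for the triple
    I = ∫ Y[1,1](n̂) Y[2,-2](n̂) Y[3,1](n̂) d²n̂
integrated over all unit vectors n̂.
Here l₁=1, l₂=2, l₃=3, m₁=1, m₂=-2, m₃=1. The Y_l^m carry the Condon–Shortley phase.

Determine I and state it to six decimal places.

-0.082589

m-sum 0 ✓  L=6 even ✓  1≤3≤3 ✓
Π(2lᵢ+1) = 3×5×7 = 105
triangle coeff Δ(1,2,3) = 1/105
Σ_t [0,0]: t=0:+1/4 = 1/4
(3j)²=3/35 [(1 2 3; 0 0 0)], sign=-1
Σ_t [0,0]: t=0:+1/48 = 1/48
(3j)²=1/105 [(1 2 3; 1 -2 1)], sign=+1
⇒ 4πI² = 3/35
I = (-1)√(3/35/(4π)) = -0.08258890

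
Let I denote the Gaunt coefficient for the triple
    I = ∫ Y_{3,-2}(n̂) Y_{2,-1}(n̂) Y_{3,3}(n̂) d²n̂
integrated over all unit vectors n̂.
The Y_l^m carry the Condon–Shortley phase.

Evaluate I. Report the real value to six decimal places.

Checks pass: Σm=0; 8 even; l₃=3∈[1,5].
(2·3+1)(2·2+1)(2·3+1) = 245
Δ: 2! 4! 2! / 9! → 1/3780
sum: t=0:+1/24 t=1:−1/4 t=2:+1/24 = -1/6
3j²(3 2 3; 0 0 0) = Δ·Π!·Σ² = 4/105  (sign +1)
sum: t=1:−1/48 = -1/48
3j²(3 2 3; -2 -1 3) = Δ·Π!·Σ² = 5/84  (sign -1)
combine: 4πI² = 245·4/105·5/84 = 5/9
take √, sign -1: I = -0.21026104

-0.210261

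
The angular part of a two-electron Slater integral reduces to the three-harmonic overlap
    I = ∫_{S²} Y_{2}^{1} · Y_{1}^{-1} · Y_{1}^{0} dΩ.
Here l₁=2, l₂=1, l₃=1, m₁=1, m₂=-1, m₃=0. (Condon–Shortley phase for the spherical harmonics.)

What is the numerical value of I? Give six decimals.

m-sum 0 ✓  L=4 even ✓  1≤1≤3 ✓
Π(2lᵢ+1) = 5×3×3 = 45
triangle coeff Δ(2,1,1) = 1/30
Σ_t [1,1]: t=1:−1/1 = -1/1
(3j)²=2/15 [(2 1 1; 0 0 0)], sign=+1
Σ_t [0,0]: t=0:+1/2 = 1/2
(3j)²=1/10 [(2 1 1; 1 -1 0)], sign=-1
⇒ 4πI² = 3/5
I = (-1)√(3/5/(4π)) = -0.21850969

-0.218510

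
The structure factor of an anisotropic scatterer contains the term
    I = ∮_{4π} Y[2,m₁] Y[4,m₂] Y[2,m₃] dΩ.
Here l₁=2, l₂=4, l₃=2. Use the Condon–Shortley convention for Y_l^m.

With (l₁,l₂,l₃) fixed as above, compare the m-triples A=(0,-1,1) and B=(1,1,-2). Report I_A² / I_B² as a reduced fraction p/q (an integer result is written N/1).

6/1

Shared (l₁,l₂,l₃)=(2,4,2): N and (l;000)² cancel in I_A²/I_B².
A: Δ = 4!·0!·4!/9! = 1/630; Racah Σ t=2..2: t=2:+1/24 = 1/24; ⇒ 3j(2 4 2; 0 -1 1)² = 1/21, sgn -1
B: Δ = 4!·0!·4!/9! = 1/630; Racah Σ t=1..1: t=1:−1/144 = -1/144; ⇒ 3j(2 4 2; 1 1 -2)² = 1/126, sgn -1
I_A²/I_B² = (1/21)/(1/126) = 6/1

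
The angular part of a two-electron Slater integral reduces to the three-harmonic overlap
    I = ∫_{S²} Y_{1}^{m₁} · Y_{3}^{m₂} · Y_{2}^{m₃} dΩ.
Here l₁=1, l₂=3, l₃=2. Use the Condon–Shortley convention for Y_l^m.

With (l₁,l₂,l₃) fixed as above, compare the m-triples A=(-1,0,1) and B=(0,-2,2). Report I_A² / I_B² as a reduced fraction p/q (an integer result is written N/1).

l's match ⇒ only the (l;m) 3-j factors differ between A and B.
A: triangle coeff Δ(1,3,2) = 1/105; Σ_t [2,2]: t=2:+1/12 = 1/12; (3j)²=1/35 [(1 3 2; -1 0 1)], sign=-1
B: triangle coeff Δ(1,3,2) = 1/105; Σ_t [1,1]: t=1:−1/24 = -1/24; (3j)²=1/21 [(1 3 2; 0 -2 2)], sign=-1
I_A²/I_B² = (1/35)/(1/21) = 3/5

3/5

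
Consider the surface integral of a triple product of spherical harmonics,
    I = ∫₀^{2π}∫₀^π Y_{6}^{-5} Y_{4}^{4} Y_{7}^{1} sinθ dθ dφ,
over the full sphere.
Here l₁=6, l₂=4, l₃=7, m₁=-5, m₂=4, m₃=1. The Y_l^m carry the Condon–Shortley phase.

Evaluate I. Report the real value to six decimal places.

0.000000

l₁+l₂+l₃=17 is odd: 3j(l;000)=0 ⇒ I=0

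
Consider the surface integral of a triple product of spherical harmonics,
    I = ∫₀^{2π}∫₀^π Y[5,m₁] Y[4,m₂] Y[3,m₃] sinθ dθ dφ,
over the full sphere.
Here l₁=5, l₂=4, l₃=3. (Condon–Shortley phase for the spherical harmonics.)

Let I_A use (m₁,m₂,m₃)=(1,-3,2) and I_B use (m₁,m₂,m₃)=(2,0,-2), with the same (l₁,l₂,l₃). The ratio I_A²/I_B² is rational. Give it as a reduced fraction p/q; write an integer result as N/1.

l's match ⇒ only the (l;m) 3-j factors differ between A and B.
A: triangle coeff Δ(5,4,3) = 1/180180; Σ_t [0,1]: t=0:+1/17280 t=1:−1/1440 = -11/17280; (3j)²=11/468 [(5 4 3; 1 -3 2)], sign=+1
B: triangle coeff Δ(5,4,3) = 1/180180; Σ_t [2,3]: t=2:+1/576 t=3:−1/864 = 1/1728; (3j)²=5/1287 [(5 4 3; 2 0 -2)], sign=-1
I_A²/I_B² = (11/468)/(5/1287) = 121/20

121/20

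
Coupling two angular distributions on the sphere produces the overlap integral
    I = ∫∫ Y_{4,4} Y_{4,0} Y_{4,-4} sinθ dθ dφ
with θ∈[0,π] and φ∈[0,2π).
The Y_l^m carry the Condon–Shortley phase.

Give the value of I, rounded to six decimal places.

Checks pass: Σm=0; 12 even; l₃=4∈[0,8].
(2·4+1)(2·4+1)(2·4+1) = 729
Δ: 4! 4! 4! / 13! → 1/450450
sum: t=0:+1/13824 t=1:−1/216 t=2:+1/64 t=3:−1/216 t=4:+1/13824 = 5/768
3j²(4 4 4; 0 0 0) = Δ·Π!·Σ² = 18/1001  (sign +1)
sum: t=0:+1/13824 = 1/13824
3j²(4 4 4; 4 0 -4) = Δ·Π!·Σ² = 14/1287  (sign +1)
combine: 4πI² = 729·18/1001·14/1287 = 2916/20449
take √, sign +1: I = 0.10652531

0.106525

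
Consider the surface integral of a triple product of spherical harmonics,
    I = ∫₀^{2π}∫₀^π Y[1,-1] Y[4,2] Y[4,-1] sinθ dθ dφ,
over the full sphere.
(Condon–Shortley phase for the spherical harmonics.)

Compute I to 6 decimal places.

Σlᵢ=9 odd — θ-integrand is odd under cosθ→−cosθ; I=0

0.000000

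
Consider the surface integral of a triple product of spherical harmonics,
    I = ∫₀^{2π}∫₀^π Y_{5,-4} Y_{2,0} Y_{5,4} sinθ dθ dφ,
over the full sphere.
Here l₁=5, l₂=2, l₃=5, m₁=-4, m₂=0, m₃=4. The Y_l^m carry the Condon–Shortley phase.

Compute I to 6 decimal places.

m-sum 0 ✓  L=12 even ✓  3≤5≤7 ✓
Π(2lᵢ+1) = 11×5×11 = 605
triangle coeff Δ(5,2,5) = 1/38610
Σ_t [0,2]: t=0:+1/2880 t=1:−1/576 t=2:+1/2880 = -1/960
(3j)²=10/429 [(5 2 5; 0 0 0)], sign=+1
Σ_t [1,2]: t=1:−1/40320 t=2:+1/20160 = 1/40320
(3j)²=6/715 [(5 2 5; -4 0 4)], sign=-1
⇒ 4πI² = 20/169
I = (-1)√(20/169/(4π)) = -0.09704356

-0.097044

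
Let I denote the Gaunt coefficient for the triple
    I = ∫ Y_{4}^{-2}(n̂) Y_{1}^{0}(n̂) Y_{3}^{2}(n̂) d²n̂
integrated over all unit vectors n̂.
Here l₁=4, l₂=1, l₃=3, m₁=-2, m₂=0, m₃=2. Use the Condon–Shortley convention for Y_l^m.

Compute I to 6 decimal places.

m-sum 0 ✓  L=8 even ✓  3≤3≤5 ✓
Π(2lᵢ+1) = 9×3×7 = 189
triangle coeff Δ(4,1,3) = 1/252
Σ_t [1,1]: t=1:−1/36 = -1/36
(3j)²=4/63 [(4 1 3; 0 0 0)], sign=+1
Σ_t [1,1]: t=1:−1/120 = -1/120
(3j)²=1/21 [(4 1 3; -2 0 2)], sign=+1
⇒ 4πI² = 4/7
I = (+1)√(4/7/(4π)) = 0.21324362

0.213244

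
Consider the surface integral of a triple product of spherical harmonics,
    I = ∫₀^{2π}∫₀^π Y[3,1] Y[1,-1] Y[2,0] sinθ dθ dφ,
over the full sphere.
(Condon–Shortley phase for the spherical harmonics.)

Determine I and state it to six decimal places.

Checks pass: Σm=0; 6 even; l₃=2∈[2,4].
(2·3+1)(2·1+1)(2·2+1) = 105
Δ: 2! 4! 0! / 7! → 1/105
sum: t=1:−1/4 = -1/4
3j²(3 1 2; 0 0 0) = Δ·Π!·Σ² = 3/35  (sign -1)
sum: t=0:+1/8 = 1/8
3j²(3 1 2; 1 -1 0) = Δ·Π!·Σ² = 2/35  (sign +1)
combine: 4πI² = 105·3/35·2/35 = 18/35
take √, sign -1: I = -0.20230066

-0.202301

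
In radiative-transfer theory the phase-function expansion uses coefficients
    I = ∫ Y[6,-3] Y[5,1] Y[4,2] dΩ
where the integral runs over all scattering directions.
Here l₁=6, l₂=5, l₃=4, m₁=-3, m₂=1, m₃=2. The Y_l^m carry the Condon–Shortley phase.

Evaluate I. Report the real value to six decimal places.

l₁+l₂+l₃=15 is odd: 3j(l;000)=0 ⇒ I=0

0.000000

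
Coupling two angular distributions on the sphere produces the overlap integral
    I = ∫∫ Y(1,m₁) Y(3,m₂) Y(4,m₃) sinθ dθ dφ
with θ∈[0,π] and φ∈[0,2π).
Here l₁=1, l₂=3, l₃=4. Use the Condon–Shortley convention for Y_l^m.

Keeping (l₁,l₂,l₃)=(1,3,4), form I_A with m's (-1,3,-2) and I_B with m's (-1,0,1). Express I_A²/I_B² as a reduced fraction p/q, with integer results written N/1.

Shared (l₁,l₂,l₃)=(1,3,4): N and (l;000)² cancel in I_A²/I_B².
A: Δ = 0!·2!·6!/9! = 1/252; Racah Σ t=0..0: t=0:+1/1440 = 1/1440; ⇒ 3j(1 3 4; -1 3 -2)² = 1/252, sgn +1
B: Δ = 0!·2!·6!/9! = 1/252; Racah Σ t=0..0: t=0:+1/72 = 1/72; ⇒ 3j(1 3 4; -1 0 1)² = 5/126, sgn -1
I_A²/I_B² = (1/252)/(5/126) = 1/10

1/10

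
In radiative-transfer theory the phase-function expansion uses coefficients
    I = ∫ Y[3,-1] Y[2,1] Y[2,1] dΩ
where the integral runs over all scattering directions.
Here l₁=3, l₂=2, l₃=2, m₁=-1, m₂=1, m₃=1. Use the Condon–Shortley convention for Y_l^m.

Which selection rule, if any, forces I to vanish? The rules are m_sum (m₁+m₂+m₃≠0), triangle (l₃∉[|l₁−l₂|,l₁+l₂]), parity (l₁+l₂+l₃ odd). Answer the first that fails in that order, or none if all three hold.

m₁+m₂+m₃ = -1 + 1 + 1 = 1  ✗
triangle: |3−2|=1 ≤ l₃=2 ≤ 3+2=5
parity: l₁+l₂+l₃ = 7 is odd

m_sum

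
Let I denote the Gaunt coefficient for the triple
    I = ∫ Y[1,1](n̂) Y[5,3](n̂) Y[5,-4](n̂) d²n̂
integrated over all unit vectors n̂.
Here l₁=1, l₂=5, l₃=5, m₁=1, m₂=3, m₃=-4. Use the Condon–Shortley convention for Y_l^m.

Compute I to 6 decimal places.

0.000000

Σlᵢ=11 odd — θ-integrand is odd under cosθ→−cosθ; I=0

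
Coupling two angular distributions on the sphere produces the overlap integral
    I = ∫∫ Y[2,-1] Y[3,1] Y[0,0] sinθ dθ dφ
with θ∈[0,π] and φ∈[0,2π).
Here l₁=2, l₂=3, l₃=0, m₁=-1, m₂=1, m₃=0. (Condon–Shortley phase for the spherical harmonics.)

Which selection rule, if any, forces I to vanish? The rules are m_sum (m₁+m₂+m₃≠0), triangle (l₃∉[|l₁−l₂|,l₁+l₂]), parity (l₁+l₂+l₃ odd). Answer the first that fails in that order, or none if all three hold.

triangle

azimuthal sum: -1 + 1 + 0 = 0  ✓
1 ≤ 0 ≤ 5 (triangle on l)  ✗
L = 2 + 3 + 0 = 5 (odd)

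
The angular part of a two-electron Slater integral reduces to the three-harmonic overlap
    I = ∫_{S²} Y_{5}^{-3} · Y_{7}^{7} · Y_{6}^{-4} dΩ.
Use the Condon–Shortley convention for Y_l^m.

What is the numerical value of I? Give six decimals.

-0.183405

Checks pass: Σm=0; 18 even; l₃=6∈[2,12].
(2·5+1)(2·7+1)(2·6+1) = 2145
Δ: 6! 4! 8! / 19! → 1/174594420
sum: t=1:−1/4147200 t=2:+1/207360 t=3:−1/82944 t=4:+1/207360 t=5:−1/4147200 = -1/345600
3j²(5 7 6; 0 0 0) = Δ·Π!·Σ² = 420/46189  (sign -1)
sum: t=6:+1/116121600 = 1/116121600
3j²(5 7 6; -3 7 -4) = Δ·Π!·Σ² = 7/323  (sign +1)
combine: 4πI² = 2145·420/46189·7/323 = 44100/104329
take √, sign -1: I = -0.18340528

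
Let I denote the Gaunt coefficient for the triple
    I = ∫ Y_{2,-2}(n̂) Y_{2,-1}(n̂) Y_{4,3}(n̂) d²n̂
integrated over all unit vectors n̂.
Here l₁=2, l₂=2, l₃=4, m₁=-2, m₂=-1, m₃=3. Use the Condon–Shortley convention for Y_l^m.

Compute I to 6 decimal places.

-0.238414

Checks pass: Σm=0; 8 even; l₃=4∈[0,4].
(2·2+1)(2·2+1)(2·4+1) = 225
Δ: 0! 4! 4! / 9! → 1/630
sum: t=0:+1/16 = 1/16
3j²(2 2 4; 0 0 0) = Δ·Π!·Σ² = 2/35  (sign +1)
sum: t=0:+1/144 = 1/144
3j²(2 2 4; -2 -1 3) = Δ·Π!·Σ² = 1/18  (sign -1)
combine: 4πI² = 225·2/35·1/18 = 5/7
take √, sign -1: I = -0.23841361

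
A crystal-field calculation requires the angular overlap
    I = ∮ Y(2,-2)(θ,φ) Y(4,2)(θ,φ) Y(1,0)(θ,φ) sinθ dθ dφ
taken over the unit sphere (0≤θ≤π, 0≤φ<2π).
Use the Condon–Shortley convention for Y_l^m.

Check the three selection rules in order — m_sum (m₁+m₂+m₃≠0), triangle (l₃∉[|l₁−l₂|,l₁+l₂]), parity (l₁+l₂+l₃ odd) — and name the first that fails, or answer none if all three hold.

Σmᵢ = 0  ✓
l₃∈[|l₁−l₂|,l₁+l₂]=[2,6], have l₃=1  ✗
Σlᵢ = 7 ⇒ odd

triangle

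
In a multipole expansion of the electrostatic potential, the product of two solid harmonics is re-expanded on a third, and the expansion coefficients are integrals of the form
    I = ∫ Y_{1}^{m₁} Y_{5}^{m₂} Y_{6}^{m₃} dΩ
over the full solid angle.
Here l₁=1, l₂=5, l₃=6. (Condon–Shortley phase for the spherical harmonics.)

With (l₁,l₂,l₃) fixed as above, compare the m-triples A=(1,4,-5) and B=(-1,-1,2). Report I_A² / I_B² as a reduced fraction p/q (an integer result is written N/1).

Shared (l₁,l₂,l₃)=(1,5,6): N and (l;000)² cancel in I_A²/I_B².
A: Δ = 0!·2!·10!/13! = 1/858; Racah Σ t=0..0: t=0:+1/725760 = 1/725760; ⇒ 3j(1 5 6; 1 4 -5)² = 5/78, sgn -1
B: Δ = 0!·2!·10!/13! = 1/858; Racah Σ t=0..0: t=0:+1/34560 = 1/34560; ⇒ 3j(1 5 6; -1 -1 2)² = 14/429, sgn +1
I_A²/I_B² = (5/78)/(14/429) = 55/28

55/28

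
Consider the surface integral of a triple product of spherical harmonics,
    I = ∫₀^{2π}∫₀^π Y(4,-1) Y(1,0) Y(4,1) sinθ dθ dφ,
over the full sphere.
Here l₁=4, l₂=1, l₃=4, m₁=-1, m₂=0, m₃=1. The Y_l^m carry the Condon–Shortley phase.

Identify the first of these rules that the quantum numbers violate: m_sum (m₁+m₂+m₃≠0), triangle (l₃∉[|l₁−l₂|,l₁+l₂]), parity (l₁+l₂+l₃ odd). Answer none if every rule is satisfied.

Σmᵢ = 0  ✓
l₃∈[|l₁−l₂|,l₁+l₂]=[3,5], have l₃=4  ✓
Σlᵢ = 9 ⇒ odd  ✗

parity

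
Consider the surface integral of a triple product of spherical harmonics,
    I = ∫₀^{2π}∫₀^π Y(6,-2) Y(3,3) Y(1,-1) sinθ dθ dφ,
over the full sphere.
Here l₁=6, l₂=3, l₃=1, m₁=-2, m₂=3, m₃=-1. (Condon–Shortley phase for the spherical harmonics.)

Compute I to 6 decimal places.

0.000000

|6−3|≤1≤6+3 violated ⇒ I = 0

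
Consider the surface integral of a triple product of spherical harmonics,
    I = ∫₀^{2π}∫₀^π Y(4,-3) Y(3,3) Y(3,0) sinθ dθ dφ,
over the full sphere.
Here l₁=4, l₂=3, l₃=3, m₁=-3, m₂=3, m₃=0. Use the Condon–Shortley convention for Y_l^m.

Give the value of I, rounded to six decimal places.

0.203551

Rules hold: Σm=0, L=10 even, 1≤3≤7.
N = 9·7·7 = 441
Δ = 4!·4!·2!/11! = 1/34650
Racah Σ t=1..3: t=1:−1/72 t=2:+1/16 t=3:−1/72 = 5/144
⇒ 3j(4 3 3; 0 0 0)² = 2/77, sgn -1
Racah Σ t=4..4: t=4:+1/288 = 1/288
⇒ 3j(4 3 3; -3 3 0)² = 1/22, sgn -1
4πI² = N·(3j₀)²·(3jₘ)² = 63/121
I = +1·√(0.520661/4π) = 0.20355073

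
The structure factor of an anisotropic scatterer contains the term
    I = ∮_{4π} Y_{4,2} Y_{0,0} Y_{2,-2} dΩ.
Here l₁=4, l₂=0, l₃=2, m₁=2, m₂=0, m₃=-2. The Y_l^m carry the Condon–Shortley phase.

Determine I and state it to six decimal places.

|4−0|≤2≤4+0 violated ⇒ I = 0

0.000000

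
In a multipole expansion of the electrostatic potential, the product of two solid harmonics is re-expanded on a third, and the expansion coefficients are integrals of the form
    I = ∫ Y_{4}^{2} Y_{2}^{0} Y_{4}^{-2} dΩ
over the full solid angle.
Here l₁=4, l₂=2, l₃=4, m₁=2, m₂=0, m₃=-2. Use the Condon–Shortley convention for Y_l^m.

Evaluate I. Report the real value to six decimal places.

Rules hold: Σm=0, L=10 even, 2≤4≤6.
N = 9·5·9 = 405
Δ = 2!·6!·2!/11! = 1/13860
Racah Σ t=0..2: t=0:+1/192 t=1:−1/36 t=2:+1/192 = -5/288
⇒ 3j(4 2 4; 0 0 0)² = 20/693, sgn -1
Racah Σ t=0..2: t=0:+1/192 t=1:−1/120 t=2:+1/2880 = -1/360
⇒ 3j(4 2 4; 2 0 -2)² = 16/3465, sgn -1
4πI² = N·(3j₀)²·(3jₘ)² = 320/5929
I = +1·√(0.053972/4π) = 0.06553591

0.065536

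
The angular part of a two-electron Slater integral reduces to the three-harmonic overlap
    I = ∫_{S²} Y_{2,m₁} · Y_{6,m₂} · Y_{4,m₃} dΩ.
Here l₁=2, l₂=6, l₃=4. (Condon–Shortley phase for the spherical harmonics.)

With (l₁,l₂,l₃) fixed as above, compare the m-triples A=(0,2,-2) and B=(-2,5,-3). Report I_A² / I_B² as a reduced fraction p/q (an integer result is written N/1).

l's match ⇒ only the (l;m) 3-j factors differ between A and B.
A: triangle coeff Δ(2,6,4) = 1/6435; Σ_t [2,2]: t=2:+1/5760 = 1/5760; (3j)²=56/2145 [(2 6 4; 0 2 -2)], sign=+1
B: triangle coeff Δ(2,6,4) = 1/6435; Σ_t [4,4]: t=4:+1/120960 = 1/120960; (3j)²=2/39 [(2 6 4; -2 5 -3)], sign=-1
I_A²/I_B² = (56/2145)/(2/39) = 28/55

28/55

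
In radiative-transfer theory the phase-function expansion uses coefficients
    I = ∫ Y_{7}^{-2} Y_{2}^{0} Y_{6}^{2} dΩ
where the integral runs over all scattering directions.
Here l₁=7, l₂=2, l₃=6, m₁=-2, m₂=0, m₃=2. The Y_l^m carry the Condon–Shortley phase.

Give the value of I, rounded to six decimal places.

0.000000

Σlᵢ=15 odd — θ-integrand is odd under cosθ→−cosθ; I=0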